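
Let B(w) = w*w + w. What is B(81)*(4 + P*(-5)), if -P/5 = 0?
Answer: 26568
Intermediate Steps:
B(w) = w + w**2 (B(w) = w**2 + w = w + w**2)
P = 0 (P = -5*0 = 0)
B(81)*(4 + P*(-5)) = (81*(1 + 81))*(4 + 0*(-5)) = (81*82)*(4 + 0) = 6642*4 = 26568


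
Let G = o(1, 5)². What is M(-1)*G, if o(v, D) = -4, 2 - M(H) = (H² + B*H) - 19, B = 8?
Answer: 448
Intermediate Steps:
M(H) = 21 - H² - 8*H (M(H) = 2 - ((H² + 8*H) - 19) = 2 - (-19 + H² + 8*H) = 2 + (19 - H² - 8*H) = 21 - H² - 8*H)
G = 16 (G = (-4)² = 16)
M(-1)*G = (21 - 1*(-1)² - 8*(-1))*16 = (21 - 1*1 + 8)*16 = (21 - 1 + 8)*16 = 28*16 = 448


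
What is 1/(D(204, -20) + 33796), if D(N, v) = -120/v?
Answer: 1/33802 ≈ 2.9584e-5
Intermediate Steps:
1/(D(204, -20) + 33796) = 1/(-120/(-20) + 33796) = 1/(-120*(-1/20) + 33796) = 1/(6 + 33796) = 1/33802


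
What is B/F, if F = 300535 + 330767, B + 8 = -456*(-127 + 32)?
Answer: 21656/315651 ≈ 0.068607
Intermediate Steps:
B = 43312 (B = -8 - 456*(-127 + 32) = -8 - 456*(-95) = -8 + 43320 = 43312)
F = 631302
B/F = 43312/631302 = 43312*(1/631302) = 21656/315651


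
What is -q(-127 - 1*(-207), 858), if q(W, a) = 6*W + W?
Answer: -560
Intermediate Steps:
q(W, a) = 7*W
-q(-127 - 1*(-207), 858) = -7*(-127 - 1*(-207)) = -7*(-127 + 207) = -7*80 = -1*560 = -560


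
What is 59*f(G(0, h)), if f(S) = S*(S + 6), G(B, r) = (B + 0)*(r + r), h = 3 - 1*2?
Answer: 0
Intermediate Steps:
h = 1 (h = 3 - 2 = 1)
G(B, r) = 2*B*r (G(B, r) = B*(2*r) = 2*B*r)
f(S) = S*(6 + S)
59*f(G(0, h)) = 59*((2*0*1)*(6 + 2*0*1)) = 59*(0*(6 + 0)) = 59*(0*6) = 59*0 = 0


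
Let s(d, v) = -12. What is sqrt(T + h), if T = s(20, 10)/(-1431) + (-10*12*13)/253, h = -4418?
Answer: I*sqrt(7159222870294)/40227 ≈ 66.514*I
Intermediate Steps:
T = -743108/120681 (T = -12/(-1431) + (-10*12*13)/253 = -12*(-1/1431) - 120*13*(1/253) = 4/477 - 1560*1/253 = 4/477 - 1560/253 = -743108/120681 ≈ -6.1576)
sqrt(T + h) = sqrt(-743108/120681 - 4418) = sqrt(-533911766/120681) = I*sqrt(7159222870294)/40227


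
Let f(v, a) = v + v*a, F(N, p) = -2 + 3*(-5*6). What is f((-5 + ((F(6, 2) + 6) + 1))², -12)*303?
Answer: -26997300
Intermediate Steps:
F(N, p) = -92 (F(N, p) = -2 + 3*(-30) = -2 - 90 = -92)
f(v, a) = v + a*v
f((-5 + ((F(6, 2) + 6) + 1))², -12)*303 = ((-5 + ((-92 + 6) + 1))²*(1 - 12))*303 = ((-5 + (-86 + 1))²*(-11))*303 = ((-5 - 85)²*(-11))*303 = ((-90)²*(-11))*303 = (8100*(-11))*303 = -89100*303 = -26997300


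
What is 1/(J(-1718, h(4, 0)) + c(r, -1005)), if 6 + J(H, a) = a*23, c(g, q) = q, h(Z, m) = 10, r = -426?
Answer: -1/781 ≈ -0.0012804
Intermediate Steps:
J(H, a) = -6 + 23*a (J(H, a) = -6 + a*23 = -6 + 23*a)
1/(J(-1718, h(4, 0)) + c(r, -1005)) = 1/((-6 + 23*10) - 1005) = 1/((-6 + 230) - 1005) = 1/(224 - 1005) = 1/(-781) = -1/781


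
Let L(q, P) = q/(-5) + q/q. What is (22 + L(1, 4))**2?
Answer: 12996/25 ≈ 519.84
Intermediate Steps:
L(q, P) = 1 - q/5 (L(q, P) = q*(-1/5) + 1 = -q/5 + 1 = 1 - q/5)
(22 + L(1, 4))**2 = (22 + (1 - 1/5*1))**2 = (22 + (1 - 1/5))**2 = (22 + 4/5)**2 = (114/5)**2 = 12996/25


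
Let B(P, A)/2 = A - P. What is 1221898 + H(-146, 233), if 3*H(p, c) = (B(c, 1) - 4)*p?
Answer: 1244674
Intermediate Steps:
B(P, A) = -2*P + 2*A (B(P, A) = 2*(A - P) = -2*P + 2*A)
H(p, c) = p*(-2 - 2*c)/3 (H(p, c) = (((-2*c + 2*1) - 4)*p)/3 = (((-2*c + 2) - 4)*p)/3 = (((2 - 2*c) - 4)*p)/3 = ((-2 - 2*c)*p)/3 = (p*(-2 - 2*c))/3 = p*(-2 - 2*c)/3)
1221898 + H(-146, 233) = 1221898 - ⅔*(-146)*(1 + 233) = 1221898 - ⅔*(-146)*234 = 1221898 + 22776 = 1244674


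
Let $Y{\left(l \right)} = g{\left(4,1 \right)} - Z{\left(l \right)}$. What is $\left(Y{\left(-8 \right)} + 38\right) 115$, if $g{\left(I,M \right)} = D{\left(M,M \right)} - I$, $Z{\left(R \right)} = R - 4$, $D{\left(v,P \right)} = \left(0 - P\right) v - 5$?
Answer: $4600$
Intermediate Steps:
$D{\left(v,P \right)} = -5 - P v$ ($D{\left(v,P \right)} = - P v - 5 = -5 - P v$)
$Z{\left(R \right)} = -4 + R$
$g{\left(I,M \right)} = -5 - I - M^{2}$ ($g{\left(I,M \right)} = \left(-5 - M M\right) - I = \left(-5 - M^{2}\right) - I = -5 - I - M^{2}$)
$Y{\left(l \right)} = -6 - l$ ($Y{\left(l \right)} = \left(-5 - 4 - 1^{2}\right) - \left(-4 + l\right) = \left(-5 - 4 - 1\right) - \left(-4 + l\right) = -10 - \left(-4 + l\right) = -6 - l$)
$\left(Y{\left(-8 \right)} + 38\right) 115 = \left(\left(-6 - -8\right) + 38\right) 115 = \left(\left(-6 + 8\right) + 38\right) 115 = \left(2 + 38\right) 115 = 40 \cdot 115 = 4600$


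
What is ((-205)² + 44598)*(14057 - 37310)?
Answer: -2014244619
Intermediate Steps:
((-205)² + 44598)*(14057 - 37310) = (42025 + 44598)*(-23253) = 86623*(-23253) = -2014244619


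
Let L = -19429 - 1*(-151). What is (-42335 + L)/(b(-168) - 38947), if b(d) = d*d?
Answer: 61613/10723 ≈ 5.7459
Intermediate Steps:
L = -19278 (L = -19429 + 151 = -19278)
b(d) = d**2
(-42335 + L)/(b(-168) - 38947) = (-42335 - 19278)/((-168)**2 - 38947) = -61613/(28224 - 38947) = -61613/(-10723) = -61613*(-1/10723) = 61613/10723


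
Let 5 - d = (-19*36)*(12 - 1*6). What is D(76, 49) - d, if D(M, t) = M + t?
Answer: -3984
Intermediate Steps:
d = 4109 (d = 5 - (-19*36)*(12 - 1*6) = 5 - (-684)*(12 - 6) = 5 - (-684)*6 = 5 - 1*(-4104) = 5 + 4104 = 4109)
D(76, 49) - d = (76 + 49) - 1*4109 = 125 - 4109 = -3984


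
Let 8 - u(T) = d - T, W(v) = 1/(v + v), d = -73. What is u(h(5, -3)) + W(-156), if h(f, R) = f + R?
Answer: 25895/312 ≈ 82.997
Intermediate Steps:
W(v) = 1/(2*v)
h(f, R) = R + f
u(T) = 81 + T (u(T) = 8 - (-73 - T) = 8 + (73 + T) = 81 + T)
u(h(5, -3)) + W(-156) = (81 + (-3 + 5)) + (½)/(-156) = (81 + 2) + (½)*(-1/156) = 83 - 1/312 = 25895/312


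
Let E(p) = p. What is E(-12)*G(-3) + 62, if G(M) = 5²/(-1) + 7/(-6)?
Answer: 376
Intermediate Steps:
G(M) = -157/6 (G(M) = 25*(-1) + 7*(-⅙) = -25 - 7/6 = -157/6)
E(-12)*G(-3) + 62 = -12*(-157/6) + 62 = 314 + 62 = 376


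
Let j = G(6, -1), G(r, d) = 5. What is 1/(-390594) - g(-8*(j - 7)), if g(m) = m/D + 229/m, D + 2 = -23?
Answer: -1068079493/78118800 ≈ -13.673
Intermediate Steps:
D = -25 (D = -2 - 23 = -25)
j = 5
g(m) = 229/m - m/25 (g(m) = m/(-25) + 229/m = m*(-1/25) + 229/m = -m/25 + 229/m = 229/m - m/25)
1/(-390594) - g(-8*(j - 7)) = 1/(-390594) - (229/((-8*(5 - 7))) - (-8)*(5 - 7)/25) = -1/390594 - (229/((-8*(-2))) - (-8)*(-2)/25) = -1/390594 - (229/16 - 1/25*16) = -1/390594 - (229*(1/16) - 16/25) = -1/390594 - (229/16 - 16/25) = -1/390594 - 1*5469/400 = -1/390594 - 5469/400 = -1068079493/78118800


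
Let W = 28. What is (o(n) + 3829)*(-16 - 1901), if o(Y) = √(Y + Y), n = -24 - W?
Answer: -7340193 - 3834*I*√26 ≈ -7.3402e+6 - 19550.0*I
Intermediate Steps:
n = -52 (n = -24 - 1*28 = -24 - 28 = -52)
o(Y) = √2*√Y (o(Y) = √(2*Y) = √2*√Y)
(o(n) + 3829)*(-16 - 1901) = (√2*√(-52) + 3829)*(-16 - 1901) = (√2*(2*I*√13) + 3829)*(-1917) = (2*I*√26 + 3829)*(-1917) = (3829 + 2*I*√26)*(-1917) = -7340193 - 3834*I*√26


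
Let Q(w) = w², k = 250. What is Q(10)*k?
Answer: 25000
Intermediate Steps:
Q(10)*k = 10²*250 = 100*250 = 25000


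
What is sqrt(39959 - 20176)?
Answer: sqrt(19783) ≈ 140.65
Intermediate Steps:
sqrt(39959 - 20176) = sqrt(19783)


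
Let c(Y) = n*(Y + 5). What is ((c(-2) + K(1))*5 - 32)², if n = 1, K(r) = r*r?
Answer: 144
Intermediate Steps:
K(r) = r²
c(Y) = 5 + Y (c(Y) = 1*(Y + 5) = 1*(5 + Y) = 5 + Y)
((c(-2) + K(1))*5 - 32)² = (((5 - 2) + 1²)*5 - 32)² = ((3 + 1)*5 - 32)² = (4*5 - 32)² = (20 - 32)² = (-12)² = 144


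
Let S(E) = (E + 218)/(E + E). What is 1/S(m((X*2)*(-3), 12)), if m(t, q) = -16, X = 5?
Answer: -16/101 ≈ -0.15842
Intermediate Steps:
S(E) = (218 + E)/(2*E) (S(E) = (218 + E)/((2*E)) = (218 + E)*(1/(2*E)) = (218 + E)/(2*E))
1/S(m((X*2)*(-3), 12)) = 1/((1/2)*(218 - 16)/(-16)) = 1/((1/2)*(-1/16)*202) = 1/(-101/16) = -16/101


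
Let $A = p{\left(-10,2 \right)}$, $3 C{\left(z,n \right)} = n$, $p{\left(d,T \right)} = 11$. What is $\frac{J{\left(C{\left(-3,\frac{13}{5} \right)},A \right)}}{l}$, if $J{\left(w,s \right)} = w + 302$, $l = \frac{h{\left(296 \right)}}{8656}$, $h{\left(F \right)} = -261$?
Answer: $- \frac{39324208}{3915} \approx -10045.0$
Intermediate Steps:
$C{\left(z,n \right)} = \frac{n}{3}$
$A = 11$
$l = - \frac{261}{8656} \approx -0.030152$
$J{\left(w,s \right)} = 302 + w$
$\frac{J{\left(C{\left(-3,\frac{13}{5} \right)},A \right)}}{l} = \frac{302 + \frac{13 \cdot \frac{1}{5}}{3}}{- \frac{261}{8656}} = \left(302 + \frac{13 \cdot \frac{1}{5}}{3}\right) \left(- \frac{8656}{261}\right) = \left(302 + \frac{1}{3} \cdot \frac{13}{5}\right) \left(- \frac{8656}{261}\right) = \left(302 + \frac{13}{15}\right) \left(- \frac{8656}{261}\right) = \frac{4543}{15} \left(- \frac{8656}{261}\right) = - \frac{39324208}{3915}$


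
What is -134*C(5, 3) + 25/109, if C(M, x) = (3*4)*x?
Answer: -525791/109 ≈ -4823.8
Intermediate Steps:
C(M, x) = 12*x
-134*C(5, 3) + 25/109 = -1608*3 + 25/109 = -134*36 + 25*(1/109) = -4824 + 25/109 = -525791/109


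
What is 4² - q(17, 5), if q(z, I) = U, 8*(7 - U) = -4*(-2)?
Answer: 10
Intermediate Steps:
U = 6 (U = 7 - (-1)*(-2)/2 = 7 - ⅛*8 = 7 - 1 = 6)
q(z, I) = 6
4² - q(17, 5) = 4² - 1*6 = 16 - 6 = 10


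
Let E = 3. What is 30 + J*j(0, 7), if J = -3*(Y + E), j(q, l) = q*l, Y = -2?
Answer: 30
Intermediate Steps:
j(q, l) = l*q
J = -3 (J = -3*(-2 + 3) = -3*1 = -3)
30 + J*j(0, 7) = 30 - 21*0 = 30 - 3*0 = 30 + 0 = 30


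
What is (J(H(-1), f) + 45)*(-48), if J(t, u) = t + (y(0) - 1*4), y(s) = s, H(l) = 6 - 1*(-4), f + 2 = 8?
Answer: -2448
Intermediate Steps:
f = 6 (f = -2 + 8 = 6)
H(l) = 10 (H(l) = 6 + 4 = 10)
J(t, u) = -4 + t (J(t, u) = t + (0 - 1*4) = t + (0 - 4) = t - 4 = -4 + t)
(J(H(-1), f) + 45)*(-48) = ((-4 + 10) + 45)*(-48) = (6 + 45)*(-48) = 51*(-48) = -2448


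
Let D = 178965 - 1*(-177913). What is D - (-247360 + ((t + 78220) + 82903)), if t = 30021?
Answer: 413094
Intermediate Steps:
D = 356878 (D = 178965 + 177913 = 356878)
D - (-247360 + ((t + 78220) + 82903)) = 356878 - (-247360 + ((30021 + 78220) + 82903)) = 356878 - (-247360 + (108241 + 82903)) = 356878 - (-247360 + 191144) = 356878 - 1*(-56216) = 356878 + 56216 = 413094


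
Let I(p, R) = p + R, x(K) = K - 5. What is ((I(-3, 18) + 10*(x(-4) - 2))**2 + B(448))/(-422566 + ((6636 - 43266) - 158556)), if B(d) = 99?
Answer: -2281/154438 ≈ -0.014770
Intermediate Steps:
x(K) = -5 + K
I(p, R) = R + p
((I(-3, 18) + 10*(x(-4) - 2))**2 + B(448))/(-422566 + ((6636 - 43266) - 158556)) = (((18 - 3) + 10*((-5 - 4) - 2))**2 + 99)/(-422566 + ((6636 - 43266) - 158556)) = ((15 + 10*(-9 - 2))**2 + 99)/(-422566 + (-36630 - 158556)) = ((15 + 10*(-11))**2 + 99)/(-422566 - 195186) = ((15 - 110)**2 + 99)/(-617752) = ((-95)**2 + 99)*(-1/617752) = (9025 + 99)*(-1/617752) = 9124*(-1/617752) = -2281/154438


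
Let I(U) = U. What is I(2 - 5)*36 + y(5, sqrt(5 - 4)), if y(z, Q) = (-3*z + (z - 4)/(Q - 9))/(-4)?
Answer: -3335/32 ≈ -104.22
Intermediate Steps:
y(z, Q) = 3*z/4 - (-4 + z)/(4*(-9 + Q)) (y(z, Q) = (-3*z + (-4 + z)/(-9 + Q))*(-1/4) = 3*z/4 - (-4 + z)/(4*(-9 + Q)))
I(2 - 5)*36 + y(5, sqrt(5 - 4)) = (2 - 5)*36 + (4 - 28*5 + 3*sqrt(5 - 4)*5)/(4*(-9 + sqrt(5 - 4))) = -3*36 + (4 - 140 + 3*sqrt(1)*5)/(4*(-9 + sqrt(1))) = -108 + (4 - 140 + 3*1*5)/(4*(-9 + 1)) = -108 + (1/4)*(4 - 140 + 15)/(-8) = -108 + (1/4)*(-1/8)*(-121) = -108 + 121/32 = -3335/32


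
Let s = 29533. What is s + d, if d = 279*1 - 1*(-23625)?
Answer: 53437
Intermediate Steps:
d = 23904 (d = 279 + 23625 = 23904)
s + d = 29533 + 23904 = 53437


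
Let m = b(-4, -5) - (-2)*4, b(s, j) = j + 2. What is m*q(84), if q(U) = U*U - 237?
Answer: 34095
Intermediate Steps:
b(s, j) = 2 + j
q(U) = -237 + U² (q(U) = U² - 237 = -237 + U²)
m = 5 (m = (2 - 5) - (-2)*4 = -3 - 1*(-8) = -3 + 8 = 5)
m*q(84) = 5*(-237 + 84²) = 5*(-237 + 7056) = 5*6819 = 34095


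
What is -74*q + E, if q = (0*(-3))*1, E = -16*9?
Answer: -144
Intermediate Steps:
E = -144
q = 0 (q = 0*1 = 0)
-74*q + E = -74*0 - 144 = 0 - 144 = -144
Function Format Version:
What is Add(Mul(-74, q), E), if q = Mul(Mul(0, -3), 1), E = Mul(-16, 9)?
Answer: -144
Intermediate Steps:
E = -144
q = 0 (q = Mul(0, 1) = 0)
Add(Mul(-74, q), E) = Add(Mul(-74, 0), -144) = Add(0, -144) = -144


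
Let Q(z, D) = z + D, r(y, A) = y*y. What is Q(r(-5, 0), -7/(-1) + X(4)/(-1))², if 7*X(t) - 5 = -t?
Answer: 49729/49 ≈ 1014.9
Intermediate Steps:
X(t) = 5/7 - t/7 (X(t) = 5/7 + (-t)/7 = 5/7 - t/7)
r(y, A) = y²
Q(z, D) = D + z
Q(r(-5, 0), -7/(-1) + X(4)/(-1))² = ((-7/(-1) + (5/7 - ⅐*4)/(-1)) + (-5)²)² = ((-7*(-1) + (5/7 - 4/7)*(-1)) + 25)² = ((7 + (⅐)*(-1)) + 25)² = ((7 - ⅐) + 25)² = (48/7 + 25)² = (223/7)² = 49729/49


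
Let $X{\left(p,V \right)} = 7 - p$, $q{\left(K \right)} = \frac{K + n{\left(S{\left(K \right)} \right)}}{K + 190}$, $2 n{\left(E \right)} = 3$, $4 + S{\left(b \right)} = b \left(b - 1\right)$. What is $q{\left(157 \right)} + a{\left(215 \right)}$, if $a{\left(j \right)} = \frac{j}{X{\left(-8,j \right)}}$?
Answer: $\frac{30793}{2082} \approx 14.79$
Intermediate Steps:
$S{\left(b \right)} = -4 + b \left(-1 + b\right)$ ($S{\left(b \right)} = -4 + b \left(b - 1\right) = -4 + b \left(-1 + b\right)$)
$n{\left(E \right)} = \frac{3}{2}$ ($n{\left(E \right)} = \frac{1}{2} \cdot 3 = \frac{3}{2}$)
$q{\left(K \right)} = \frac{\frac{3}{2} + K}{190 + K}$ ($q{\left(K \right)} = \frac{K + \frac{3}{2}}{K + 190} = \frac{\frac{3}{2} + K}{190 + K}$)
$a{\left(j \right)} = \frac{j}{15}$ ($a{\left(j \right)} = \frac{j}{7 - -8} = \frac{j}{7 + 8} = \frac{j}{15}$)
$q{\left(157 \right)} + a{\left(215 \right)} = \frac{\frac{3}{2} + 157}{190 + 157} + \frac{1}{15} \cdot 215 = \frac{1}{347} \cdot \frac{317}{2} + \frac{43}{3} = \frac{317}{694} + \frac{43}{3} = \frac{30793}{2082}$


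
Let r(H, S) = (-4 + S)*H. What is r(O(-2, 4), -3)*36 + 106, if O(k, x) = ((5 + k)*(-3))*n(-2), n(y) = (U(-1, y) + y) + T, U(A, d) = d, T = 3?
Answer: -2162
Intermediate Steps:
n(y) = 3 + 2*y (n(y) = (y + y) + 3 = 2*y + 3 = 3 + 2*y)
O(k, x) = 15 + 3*k (O(k, x) = ((5 + k)*(-3))*(3 + 2*(-2)) = (-15 - 3*k)*(3 - 4) = (-15 - 3*k)*(-1) = 15 + 3*k)
r(H, S) = H*(-4 + S)
r(O(-2, 4), -3)*36 + 106 = ((15 + 3*(-2))*(-4 - 3))*36 + 106 = ((15 - 6)*(-7))*36 + 106 = (9*(-7))*36 + 106 = -63*36 + 106 = -2268 + 106 = -2162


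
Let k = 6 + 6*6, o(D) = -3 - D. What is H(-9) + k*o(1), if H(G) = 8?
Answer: -160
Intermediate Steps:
k = 42 (k = 6 + 36 = 42)
H(-9) + k*o(1) = 8 + 42*(-3 - 1*1) = 8 + 42*(-3 - 1) = 8 + 42*(-4) = 8 - 168 = -160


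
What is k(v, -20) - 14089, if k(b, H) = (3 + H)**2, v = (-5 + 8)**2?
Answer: -13800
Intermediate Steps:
v = 9 (v = 3**2 = 9)
k(v, -20) - 14089 = (3 - 20)**2 - 14089 = (-17)**2 - 14089 = 289 - 14089 = -13800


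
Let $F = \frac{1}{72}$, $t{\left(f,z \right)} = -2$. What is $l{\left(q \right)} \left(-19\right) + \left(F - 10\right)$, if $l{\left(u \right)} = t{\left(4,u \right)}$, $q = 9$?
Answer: $\frac{2017}{72} \approx 28.014$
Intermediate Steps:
$l{\left(u \right)} = -2$
$F = \frac{1}{72} \approx 0.013889$
$l{\left(q \right)} \left(-19\right) + \left(F - 10\right) = \left(-2\right) \left(-19\right) + \left(\frac{1}{72} - 10\right) = 38 - \frac{719}{72} = \frac{2017}{72}$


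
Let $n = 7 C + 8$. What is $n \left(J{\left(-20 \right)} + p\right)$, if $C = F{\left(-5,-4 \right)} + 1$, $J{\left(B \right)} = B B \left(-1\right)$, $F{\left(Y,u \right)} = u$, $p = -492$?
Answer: $11596$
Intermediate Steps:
$J{\left(B \right)} = - B^{2}$ ($J{\left(B \right)} = B^{2} \left(-1\right) = - B^{2}$)
$C = -3$ ($C = -4 + 1 = -3$)
$n = -13$ ($n = 7 \left(-3\right) + 8 = -21 + 8 = -13$)
$n \left(J{\left(-20 \right)} + p\right) = - 13 \left(- \left(-20\right)^{2} - 492\right) = - 13 \left(\left(-1\right) 400 - 492\right) = - 13 \left(-400 - 492\right) = \left(-13\right) \left(-892\right) = 11596$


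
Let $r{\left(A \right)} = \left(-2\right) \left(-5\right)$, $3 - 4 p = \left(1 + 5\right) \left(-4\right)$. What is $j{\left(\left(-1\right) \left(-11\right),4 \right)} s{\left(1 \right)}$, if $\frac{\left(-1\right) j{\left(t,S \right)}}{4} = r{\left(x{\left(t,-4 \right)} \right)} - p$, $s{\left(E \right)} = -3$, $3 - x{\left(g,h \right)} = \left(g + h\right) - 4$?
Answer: $39$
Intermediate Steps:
$x{\left(g,h \right)} = 7 - g - h$ ($x{\left(g,h \right)} = 3 - \left(\left(g + h\right) - 4\right) = 3 - \left(-4 + g + h\right) = 7 - g - h$)
$p = \frac{27}{4}$ ($p = \frac{3}{4} - \frac{\left(1 + 5\right) \left(-4\right)}{4} = \frac{3}{4} - \frac{6 \left(-4\right)}{4} = \frac{3}{4} - -6 = \frac{3}{4} + 6 = \frac{27}{4} \approx 6.75$)
$r{\left(A \right)} = 10$
$j{\left(t,S \right)} = -13$ ($j{\left(t,S \right)} = - 4 \left(10 - \frac{27}{4}\right) = \left(-4\right) \frac{13}{4} = -13$)
$j{\left(\left(-1\right) \left(-11\right),4 \right)} s{\left(1 \right)} = \left(-13\right) \left(-3\right) = 39$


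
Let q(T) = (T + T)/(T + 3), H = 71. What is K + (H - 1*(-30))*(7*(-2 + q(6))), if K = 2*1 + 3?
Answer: -1399/3 ≈ -466.33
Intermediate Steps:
K = 5 (K = 2 + 3 = 5)
q(T) = 2*T/(3 + T) (q(T) = (2*T)/(3 + T) = 2*T/(3 + T))
K + (H - 1*(-30))*(7*(-2 + q(6))) = 5 + (71 - 1*(-30))*(7*(-2 + 2*6/(3 + 6))) = 5 + (71 + 30)*(7*(-2 + 2*6/9)) = 5 + 101*(7*(-2 + 2*6*(⅑))) = 5 + 101*(7*(-2 + 4/3)) = 5 + 101*(7*(-⅔)) = 5 + 101*(-14/3) = 5 - 1414/3 = -1399/3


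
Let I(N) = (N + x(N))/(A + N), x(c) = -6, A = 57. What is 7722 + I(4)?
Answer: 471040/61 ≈ 7722.0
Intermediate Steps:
I(N) = (-6 + N)/(57 + N) (I(N) = (N - 6)/(57 + N) = (-6 + N)/(57 + N))
7722 + I(4) = 7722 + (-6 + 4)/(57 + 4) = 7722 - 2/61 = 471040/61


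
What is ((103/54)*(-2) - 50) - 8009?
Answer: -217696/27 ≈ -8062.8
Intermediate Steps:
((103/54)*(-2) - 50) - 8009 = (-103/27 - 50) - 8009 = -1453/27 - 8009 = -217696/27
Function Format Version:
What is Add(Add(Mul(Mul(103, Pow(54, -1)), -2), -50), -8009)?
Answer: Rational(-217696, 27) ≈ -8062.8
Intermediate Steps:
Add(Add(Mul(Mul(103, Pow(54, -1)), -2), -50), -8009) = Add(Add(Mul(Mul(103, Rational(1, 54)), -2), -50), -8009) = Add(Add(Mul(Rational(103, 54), -2), -50), -8009) = Add(Add(Rational(-103, 27), -50), -8009) = Add(Rational(-1453, 27), -8009) = Rational(-217696, 27)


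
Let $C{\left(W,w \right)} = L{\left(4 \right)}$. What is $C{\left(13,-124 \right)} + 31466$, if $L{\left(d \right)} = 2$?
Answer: $31468$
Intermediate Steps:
$C{\left(W,w \right)} = 2$
$C{\left(13,-124 \right)} + 31466 = 2 + 31466 = 31468$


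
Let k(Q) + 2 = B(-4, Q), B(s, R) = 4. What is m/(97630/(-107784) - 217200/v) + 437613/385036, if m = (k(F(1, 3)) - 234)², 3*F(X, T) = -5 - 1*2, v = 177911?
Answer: -198694069959129180123/7850910170468140 ≈ -25308.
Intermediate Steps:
F(X, T) = -7/3 (F(X, T) = (-5 - 1*2)/3 = (-5 - 2)/3 = (⅓)*(-7) = -7/3)
k(Q) = 2 (k(Q) = -2 + 4 = 2)
m = 53824 (m = (2 - 234)² = (-232)² = 53824)
m/(97630/(-107784) - 217200/v) + 437613/385036 = 53824/(97630/(-107784) - 217200/177911) + 437613/385036 = 53824/(97630*(-1/107784) - 217200*1/177911) + 437613*(1/385036) = 53824/(-48815/53892 - 217200/177911) + 437613/385036 = 53824/(-20390067865/9587979612) + 437613/385036 = 53824*(-9587979612/20390067865) + 437613/385036 = -516063414636288/20390067865 + 437613/385036 = -198694069959129180123/7850910170468140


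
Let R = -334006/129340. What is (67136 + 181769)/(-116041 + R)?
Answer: -16096686350/7504538473 ≈ -2.1449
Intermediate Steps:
R = -167003/64670 (R = -334006*1/129340 = -167003/64670 ≈ -2.5824)
(67136 + 181769)/(-116041 + R) = (67136 + 181769)/(-116041 - 167003/64670) = 248905/(-7504538473/64670) = 248905*(-64670/7504538473) = -16096686350/7504538473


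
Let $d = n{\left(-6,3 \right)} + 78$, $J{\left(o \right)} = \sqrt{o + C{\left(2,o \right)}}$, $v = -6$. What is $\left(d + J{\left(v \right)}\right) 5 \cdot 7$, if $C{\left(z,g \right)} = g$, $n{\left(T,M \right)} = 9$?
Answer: $3045 + 70 i \sqrt{3} \approx 3045.0 + 121.24 i$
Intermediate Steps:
$J{\left(o \right)} = \sqrt{2} \sqrt{o}$ ($J{\left(o \right)} = \sqrt{o + o} = \sqrt{2 o} = \sqrt{2} \sqrt{o}$)
$d = 87$ ($d = 9 + 78 = 87$)
$\left(d + J{\left(v \right)}\right) 5 \cdot 7 = \left(87 + \sqrt{2} \sqrt{-6}\right) 5 \cdot 7 = \left(87 + \sqrt{2} i \sqrt{6}\right) 35 = \left(87 + 2 i \sqrt{3}\right) 35 = 3045 + 70 i \sqrt{3}$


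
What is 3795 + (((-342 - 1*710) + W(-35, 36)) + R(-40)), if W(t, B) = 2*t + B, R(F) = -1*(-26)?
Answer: 2735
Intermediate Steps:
R(F) = 26
W(t, B) = B + 2*t
3795 + (((-342 - 1*710) + W(-35, 36)) + R(-40)) = 3795 + (((-342 - 1*710) + (36 + 2*(-35))) + 26) = 3795 + (((-342 - 710) + (36 - 70)) + 26) = 3795 + ((-1052 - 34) + 26) = 3795 + (-1086 + 26) = 3795 - 1060 = 2735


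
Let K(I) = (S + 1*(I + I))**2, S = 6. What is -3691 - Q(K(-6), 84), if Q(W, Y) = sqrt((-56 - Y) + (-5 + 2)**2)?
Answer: -3691 - I*sqrt(131) ≈ -3691.0 - 11.446*I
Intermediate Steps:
K(I) = (6 + 2*I)**2 (K(I) = (6 + 1*(I + I))**2 = (6 + 1*(2*I))**2 = (6 + 2*I)**2)
Q(W, Y) = sqrt(-47 - Y) (Q(W, Y) = sqrt((-56 - Y) + (-3)**2) = sqrt((-56 - Y) + 9) = sqrt(-47 - Y))
-3691 - Q(K(-6), 84) = -3691 - sqrt(-47 - 1*84) = -3691 - sqrt(-47 - 84) = -3691 - sqrt(-131) = -3691 - I*sqrt(131)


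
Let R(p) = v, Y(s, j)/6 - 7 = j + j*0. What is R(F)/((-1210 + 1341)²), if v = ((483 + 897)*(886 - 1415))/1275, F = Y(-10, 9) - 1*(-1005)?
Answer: -48668/1458685 ≈ -0.033364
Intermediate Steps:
Y(s, j) = 42 + 6*j (Y(s, j) = 42 + 6*(j + j*0) = 42 + 6*(j + 0) = 42 + 6*j)
F = 1101 (F = (42 + 6*9) - 1*(-1005) = (42 + 54) + 1005 = 96 + 1005 = 1101)
v = -48668/85 (v = (1380*(-529))*(1/1275) = -730020*1/1275 = -48668/85 ≈ -572.56)
R(p) = -48668/85
R(F)/((-1210 + 1341)²) = -48668/(85*(-1210 + 1341)²) = -48668/(85*(131²)) = -48668/85/17161 = -48668/85*1/17161 = -48668/1458685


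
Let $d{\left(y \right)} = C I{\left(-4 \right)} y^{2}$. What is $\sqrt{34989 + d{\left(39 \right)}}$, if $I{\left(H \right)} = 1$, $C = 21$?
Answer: $\sqrt{66930} \approx 258.71$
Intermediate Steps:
$d{\left(y \right)} = 21 y^{2}$ ($d{\left(y \right)} = 21 \cdot 1 y^{2} = 21 y^{2}$)
$\sqrt{34989 + d{\left(39 \right)}} = \sqrt{34989 + 21 \cdot 39^{2}} = \sqrt{34989 + 21 \cdot 1521} = \sqrt{34989 + 31941} = \sqrt{66930}$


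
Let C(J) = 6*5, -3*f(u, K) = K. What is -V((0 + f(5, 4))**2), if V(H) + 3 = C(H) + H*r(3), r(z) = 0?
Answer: -27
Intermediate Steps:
f(u, K) = -K/3
C(J) = 30
V(H) = 27 (V(H) = -3 + (30 + H*0) = -3 + (30 + 0) = -3 + 30 = 27)
-V((0 + f(5, 4))**2) = -1*27 = -27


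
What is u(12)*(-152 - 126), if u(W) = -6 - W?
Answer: 5004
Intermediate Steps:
u(12)*(-152 - 126) = (-6 - 1*12)*(-152 - 126) = (-6 - 12)*(-278) = -18*(-278) = 5004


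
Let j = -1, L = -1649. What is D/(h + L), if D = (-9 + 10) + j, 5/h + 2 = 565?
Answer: 0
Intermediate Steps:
h = 5/563 (h = 5/(-2 + 565) = 5/563 ≈ 0.0088810)
D = 0 (D = (-9 + 10) - 1 = 1 - 1 = 0)
D/(h + L) = 0/(5/563 - 1649) = 0/(-928382/563) = -563/928382*0 = 0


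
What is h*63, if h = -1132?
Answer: -71316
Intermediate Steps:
h*63 = -1132*63 = -71316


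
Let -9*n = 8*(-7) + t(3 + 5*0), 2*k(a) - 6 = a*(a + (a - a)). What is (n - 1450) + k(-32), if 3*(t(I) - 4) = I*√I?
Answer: -8363/9 - √3/9 ≈ -929.42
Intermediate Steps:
k(a) = 3 + a²/2 (k(a) = 3 + (a*(a + (a - a)))/2 = 3 + (a*(a + 0))/2 = 3 + (a*a)/2 = 3 + a²/2)
t(I) = 4 + I^(3/2)/3 (t(I) = 4 + (I*√I)/3 = 4 + I^(3/2)/3)
n = 52/9 - √3/9 (n = -(8*(-7) + (4 + (3 + 5*0)^(3/2)/3))/9 = -(-56 + (4 + (3 + 0)^(3/2)/3))/9 = -(-56 + (4 + 3^(3/2)/3))/9 = -(-56 + (4 + (3*√3)/3))/9 = -(-56 + (4 + √3))/9 = -(-52 + √3)/9 = 52/9 - √3/9 ≈ 5.5853)
(n - 1450) + k(-32) = ((52/9 - √3/9) - 1450) + (3 + (½)*(-32)²) = (-12998/9 - √3/9) + (3 + (½)*1024) = (-12998/9 - √3/9) + (3 + 512) = (-12998/9 - √3/9) + 515 = -8363/9 - √3/9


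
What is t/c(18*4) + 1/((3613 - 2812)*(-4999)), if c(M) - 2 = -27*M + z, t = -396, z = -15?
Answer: 1585660847/7836217443 ≈ 0.20235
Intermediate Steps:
c(M) = -13 - 27*M (c(M) = 2 + (-27*M - 15) = 2 + (-15 - 27*M) = -13 - 27*M)
t/c(18*4) + 1/((3613 - 2812)*(-4999)) = -396/(-13 - 486*4) + 1/((3613 - 2812)*(-4999)) = -396/(-13 - 27*72) - 1/4999/801 = -396/(-13 - 1944) + (1/801)*(-1/4999) = -396/(-1957) - 1/4004199 = -396*(-1/1957) - 1/4004199 = 396/1957 - 1/4004199 = 1585660847/7836217443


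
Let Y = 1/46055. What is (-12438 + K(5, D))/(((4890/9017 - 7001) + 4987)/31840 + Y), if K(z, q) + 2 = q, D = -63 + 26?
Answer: 8248825089632040/41792872543 ≈ 1.9737e+5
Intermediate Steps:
D = -37
K(z, q) = -2 + q
Y = 1/46055 ≈ 2.1713e-5
(-12438 + K(5, D))/(((4890/9017 - 7001) + 4987)/31840 + Y) = (-12438 + (-2 - 37))/(((4890/9017 - 7001) + 4987)/31840 + 1/46055) = (-12438 - 39)/(((4890*(1/9017) - 7001) + 4987)*(1/31840) + 1/46055) = -12477/(((4890/9017 - 7001) + 4987)*(1/31840) + 1/46055) = -12477/((-63123127/9017 + 4987)*(1/31840) + 1/46055) = -12477/(-18155348/9017*1/31840 + 1/46055) = -12477/(-4538837/71775320 + 1/46055) = -12477/(-41792872543/661122472520) = -12477*(-661122472520/41792872543) = 8248825089632040/41792872543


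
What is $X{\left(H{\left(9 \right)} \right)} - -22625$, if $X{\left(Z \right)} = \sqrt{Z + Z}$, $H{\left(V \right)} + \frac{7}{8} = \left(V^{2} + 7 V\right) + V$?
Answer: $22625 + \frac{\sqrt{1217}}{2} \approx 22642.0$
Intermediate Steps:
$H{\left(V \right)} = - \frac{7}{8} + V^{2} + 8 V$ ($H{\left(V \right)} = - \frac{7}{8} + \left(\left(V^{2} + 7 V\right) + V\right) = - \frac{7}{8} + \left(V^{2} + 8 V\right) = - \frac{7}{8} + V^{2} + 8 V$)
$X{\left(Z \right)} = \sqrt{2} \sqrt{Z}$ ($X{\left(Z \right)} = \sqrt{2 Z} = \sqrt{2} \sqrt{Z}$)
$X{\left(H{\left(9 \right)} \right)} - -22625 = \sqrt{2} \sqrt{- \frac{7}{8} + 9^{2} + 8 \cdot 9} - -22625 = \sqrt{2} \sqrt{- \frac{7}{8} + 81 + 72} + 22625 = \sqrt{2} \sqrt{\frac{1217}{8}} + 22625 = \sqrt{2} \frac{\sqrt{2434}}{4} + 22625 = \frac{\sqrt{1217}}{2} + 22625 = 22625 + \frac{\sqrt{1217}}{2}$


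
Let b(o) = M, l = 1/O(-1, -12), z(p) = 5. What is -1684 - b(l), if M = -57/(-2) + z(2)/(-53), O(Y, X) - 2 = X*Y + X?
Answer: -181515/106 ≈ -1712.4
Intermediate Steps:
O(Y, X) = 2 + X + X*Y (O(Y, X) = 2 + (X*Y + X) = 2 + (X + X*Y) = 2 + X + X*Y)
l = ½ (l = 1/(2 - 12 - 12*(-1)) = 1/(2 - 12 + 12) = 1/2 = ½ ≈ 0.50000)
M = 3011/106 (M = -57/(-2) + 5/(-53) = -57*(-½) + 5*(-1/53) = 57/2 - 5/53 = 3011/106 ≈ 28.406)
b(o) = 3011/106
-1684 - b(l) = -1684 - 1*3011/106 = -1684 - 3011/106 = -181515/106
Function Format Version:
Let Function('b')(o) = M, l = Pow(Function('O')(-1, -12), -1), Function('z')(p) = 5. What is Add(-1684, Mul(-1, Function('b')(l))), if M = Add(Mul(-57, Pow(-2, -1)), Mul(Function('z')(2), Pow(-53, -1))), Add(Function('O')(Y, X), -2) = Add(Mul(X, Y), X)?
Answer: Rational(-181515, 106) ≈ -1712.4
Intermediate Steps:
Function('O')(Y, X) = Add(2, X, Mul(X, Y)) (Function('O')(Y, X) = Add(2, Add(Mul(X, Y), X)) = Add(2, Add(X, Mul(X, Y))) = Add(2, X, Mul(X, Y)))
l = Rational(1, 2) (l = Pow(Add(2, -12, Mul(-12, -1)), -1) = Pow(Add(2, -12, 12), -1) = Pow(2, -1) = Rational(1, 2) ≈ 0.50000)
M = Rational(3011, 106) (M = Add(Mul(-57, Pow(-2, -1)), Mul(5, Pow(-53, -1))) = Add(Mul(-57, Rational(-1, 2)), Mul(5, Rational(-1, 53))) = Add(Rational(57, 2), Rational(-5, 53)) = Rational(3011, 106) ≈ 28.406)
Function('b')(o) = Rational(3011, 106)
Add(-1684, Mul(-1, Function('b')(l))) = Add(-1684, Mul(-1, Rational(3011, 106))) = Add(-1684, Rational(-3011, 106)) = Rational(-181515, 106)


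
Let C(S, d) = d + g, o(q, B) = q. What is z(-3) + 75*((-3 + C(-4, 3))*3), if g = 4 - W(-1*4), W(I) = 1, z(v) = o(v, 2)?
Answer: 672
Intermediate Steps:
z(v) = v
g = 3 (g = 4 - 1*1 = 4 - 1 = 3)
C(S, d) = 3 + d (C(S, d) = d + 3 = 3 + d)
z(-3) + 75*((-3 + C(-4, 3))*3) = -3 + 75*((-3 + (3 + 3))*3) = -3 + 75*((-3 + 6)*3) = -3 + 75*(3*3) = -3 + 75*9 = -3 + 675 = 672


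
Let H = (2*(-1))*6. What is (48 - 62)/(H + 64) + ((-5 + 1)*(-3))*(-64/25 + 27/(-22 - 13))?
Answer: -183121/4550 ≈ -40.246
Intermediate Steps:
H = -12 (H = -2*6 = -12)
(48 - 62)/(H + 64) + ((-5 + 1)*(-3))*(-64/25 + 27/(-22 - 13)) = (48 - 62)/(-12 + 64) + ((-5 + 1)*(-3))*(-64/25 + 27/(-22 - 13)) = -14/52 + (-4*(-3))*(-64*1/25 + 27/(-35)) = -14*1/52 + 12*(-64/25 + 27*(-1/35)) = -7/26 + 12*(-64/25 - 27/35) = -7/26 + 12*(-583/175) = -7/26 - 6996/175 = -183121/4550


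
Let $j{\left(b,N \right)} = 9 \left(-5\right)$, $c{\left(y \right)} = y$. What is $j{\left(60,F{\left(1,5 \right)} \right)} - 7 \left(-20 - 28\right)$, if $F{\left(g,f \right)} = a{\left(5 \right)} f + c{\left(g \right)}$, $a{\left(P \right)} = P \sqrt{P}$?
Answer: $291$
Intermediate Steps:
$a{\left(P \right)} = P^{\frac{3}{2}}$
$F{\left(g,f \right)} = g + 5 f \sqrt{5}$ ($F{\left(g,f \right)} = 5^{\frac{3}{2}} f + g = 5 \sqrt{5} f + g = 5 f \sqrt{5} + g = g + 5 f \sqrt{5}$)
$j{\left(b,N \right)} = -45$
$j{\left(60,F{\left(1,5 \right)} \right)} - 7 \left(-20 - 28\right) = -45 - 7 \left(-20 - 28\right) = -45 - 7 \left(-48\right) = -45 - -336 = -45 + 336 = 291$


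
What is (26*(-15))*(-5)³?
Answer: 48750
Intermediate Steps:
(26*(-15))*(-5)³ = -390*(-125) = 48750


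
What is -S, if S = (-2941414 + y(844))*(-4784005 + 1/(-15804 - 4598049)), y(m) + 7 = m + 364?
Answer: -21632809066243989886/1537951 ≈ -1.4066e+13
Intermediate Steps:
y(m) = 357 + m (y(m) = -7 + (m + 364) = -7 + (364 + m) = 357 + m)
S = 21632809066243989886/1537951 (S = (-2941414 + (357 + 844))*(-4784005 + 1/(-15804 - 4598049)) = (-2941414 + 1201)*(-4784005 + 1/(-4613853)) = -2940213*(-4784005 - 1/4613853) = -2940213*(-22072695821266/4613853) = 21632809066243989886/1537951 ≈ 1.4066e+13)
-S = -1*21632809066243989886/1537951 = -21632809066243989886/1537951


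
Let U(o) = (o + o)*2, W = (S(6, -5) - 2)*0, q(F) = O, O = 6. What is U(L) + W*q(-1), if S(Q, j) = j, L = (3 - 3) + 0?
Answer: 0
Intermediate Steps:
L = 0 (L = 0 + 0 = 0)
q(F) = 6
W = 0 (W = (-5 - 2)*0 = -7*0 = 0)
U(o) = 4*o (U(o) = (2*o)*2 = 4*o)
U(L) + W*q(-1) = 4*0 + 0*6 = 0 + 0 = 0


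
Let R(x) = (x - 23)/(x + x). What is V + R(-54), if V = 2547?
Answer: 275153/108 ≈ 2547.7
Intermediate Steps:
R(x) = (-23 + x)/(2*x) (R(x) = (-23 + x)/((2*x)) = (-23 + x)*(1/(2*x)) = (-23 + x)/(2*x))
V + R(-54) = 2547 + (½)*(-23 - 54)/(-54) = 2547 + (½)*(-1/54)*(-77) = 2547 + 77/108 = 275153/108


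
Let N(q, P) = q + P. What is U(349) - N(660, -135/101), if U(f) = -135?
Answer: -80160/101 ≈ -793.66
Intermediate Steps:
N(q, P) = P + q
U(349) - N(660, -135/101) = -135 - (-135/101 + 660) = -135 - 1*66525/101 = -135 - 66525/101 = -80160/101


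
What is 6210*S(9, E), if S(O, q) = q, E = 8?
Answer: 49680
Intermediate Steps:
6210*S(9, E) = 6210*8 = 49680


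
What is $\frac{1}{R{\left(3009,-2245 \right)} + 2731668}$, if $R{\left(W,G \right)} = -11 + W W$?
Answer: $\frac{1}{11785738} \approx 8.4848 \cdot 10^{-8}$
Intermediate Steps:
$R{\left(W,G \right)} = -11 + W^{2}$
$\frac{1}{R{\left(3009,-2245 \right)} + 2731668} = \frac{1}{\left(-11 + 3009^{2}\right) + 2731668} = \frac{1}{\left(-11 + 9054081\right) + 2731668} = \frac{1}{9054070 + 2731668} = \frac{1}{11785738}$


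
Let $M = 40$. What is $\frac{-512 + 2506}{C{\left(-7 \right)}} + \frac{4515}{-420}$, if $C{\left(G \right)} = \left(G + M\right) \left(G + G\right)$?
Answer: $- \frac{13921}{924} \approx -15.066$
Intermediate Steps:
$C{\left(G \right)} = 2 G \left(40 + G\right)$ ($C{\left(G \right)} = \left(G + 40\right) \left(G + G\right) = \left(40 + G\right) 2 G = 2 G \left(40 + G\right)$)
$\frac{-512 + 2506}{C{\left(-7 \right)}} + \frac{4515}{-420} = \frac{-512 + 2506}{2 \left(-7\right) \left(40 - 7\right)} + \frac{4515}{-420} = \frac{1994}{2 \left(-7\right) 33} + 4515 \left(- \frac{1}{420}\right) = \frac{1994}{-462} - \frac{43}{4} = 1994 \left(- \frac{1}{462}\right) - \frac{43}{4} = - \frac{997}{231} - \frac{43}{4} = - \frac{13921}{924}$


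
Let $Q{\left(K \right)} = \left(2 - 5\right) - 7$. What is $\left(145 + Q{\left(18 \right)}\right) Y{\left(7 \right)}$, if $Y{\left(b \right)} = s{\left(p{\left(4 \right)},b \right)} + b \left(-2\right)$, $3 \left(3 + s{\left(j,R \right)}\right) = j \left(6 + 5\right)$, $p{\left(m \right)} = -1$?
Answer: $-2790$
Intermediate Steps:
$Q{\left(K \right)} = -10$ ($Q{\left(K \right)} = -3 - 7 = -10$)
$s{\left(j,R \right)} = -3 + \frac{11 j}{3}$ ($s{\left(j,R \right)} = -3 + \frac{j \left(6 + 5\right)}{3} = -3 + \frac{j 11}{3} = -3 + \frac{11 j}{3}$)
$Y{\left(b \right)} = - \frac{20}{3} - 2 b$ ($Y{\left(b \right)} = \left(-3 + \frac{11}{3} \left(-1\right)\right) + b \left(-2\right) = \left(-3 - \frac{11}{3}\right) - 2 b = - \frac{20}{3} - 2 b$)
$\left(145 + Q{\left(18 \right)}\right) Y{\left(7 \right)} = \left(145 - 10\right) \left(- \frac{20}{3} - 14\right) = 135 \left(- \frac{20}{3} - 14\right) = 135 \left(- \frac{62}{3}\right) = -2790$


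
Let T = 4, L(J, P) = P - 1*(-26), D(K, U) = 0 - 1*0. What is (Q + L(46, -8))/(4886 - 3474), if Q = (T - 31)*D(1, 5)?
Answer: 9/706 ≈ 0.012748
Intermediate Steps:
D(K, U) = 0 (D(K, U) = 0 + 0 = 0)
L(J, P) = 26 + P (L(J, P) = P + 26 = 26 + P)
Q = 0 (Q = (4 - 31)*0 = -27*0 = 0)
(Q + L(46, -8))/(4886 - 3474) = (0 + (26 - 8))/(4886 - 3474) = (0 + 18)/1412 = 18*(1/1412) = 9/706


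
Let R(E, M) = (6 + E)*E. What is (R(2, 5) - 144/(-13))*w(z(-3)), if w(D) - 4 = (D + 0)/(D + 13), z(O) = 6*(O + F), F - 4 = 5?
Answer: 81664/637 ≈ 128.20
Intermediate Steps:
F = 9 (F = 4 + 5 = 9)
R(E, M) = E*(6 + E)
z(O) = 54 + 6*O (z(O) = 6*(O + 9) = 6*(9 + O) = 54 + 6*O)
w(D) = 4 + D/(13 + D) (w(D) = 4 + (D + 0)/(D + 13) = 4 + D/(13 + D))
(R(2, 5) - 144/(-13))*w(z(-3)) = (2*(6 + 2) - 144/(-13))*((52 + 5*(54 + 6*(-3)))/(13 + (54 + 6*(-3)))) = (2*8 - 144*(-1/13))*((52 + 5*(54 - 18))/(13 + (54 - 18))) = (16 + 144/13)*((52 + 5*36)/(13 + 36)) = 352*((52 + 180)/49)/13 = 352*((1/49)*232)/13 = (352/13)*(232/49) = 81664/637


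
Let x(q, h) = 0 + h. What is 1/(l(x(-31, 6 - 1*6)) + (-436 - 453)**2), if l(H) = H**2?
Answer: 1/790321 ≈ 1.2653e-6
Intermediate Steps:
x(q, h) = h
1/(l(x(-31, 6 - 1*6)) + (-436 - 453)**2) = 1/((6 - 1*6)**2 + (-436 - 453)**2) = 1/((6 - 6)**2 + (-889)**2) = 1/(0**2 + 790321) = 1/(0 + 790321) = 1/790321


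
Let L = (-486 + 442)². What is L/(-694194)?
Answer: -968/347097 ≈ -0.0027888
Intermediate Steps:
L = 1936 (L = (-44)² = 1936)
L/(-694194) = 1936/(-694194) = 1936*(-1/694194) = -968/347097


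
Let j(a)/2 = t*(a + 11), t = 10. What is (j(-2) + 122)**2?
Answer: 91204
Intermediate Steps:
j(a) = 220 + 20*a (j(a) = 2*(10*(a + 11)) = 2*(10*(11 + a)) = 2*(110 + 10*a) = 220 + 20*a)
(j(-2) + 122)**2 = ((220 + 20*(-2)) + 122)**2 = ((220 - 40) + 122)**2 = (180 + 122)**2 = 302**2 = 91204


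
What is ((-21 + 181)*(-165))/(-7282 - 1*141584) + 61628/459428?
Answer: 887633877/2849717027 ≈ 0.31148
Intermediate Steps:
((-21 + 181)*(-165))/(-7282 - 1*141584) + 61628/459428 = (160*(-165))/(-7282 - 141584) + 61628*(1/459428) = -26400/(-148866) + 15407/114857 = -26400*(-1/148866) + 15407/114857 = 4400/24811 + 15407/114857 = 887633877/2849717027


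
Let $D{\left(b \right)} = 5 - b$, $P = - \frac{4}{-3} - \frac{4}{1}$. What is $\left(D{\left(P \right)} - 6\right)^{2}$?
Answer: $\frac{25}{9} \approx 2.7778$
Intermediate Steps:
$P = - \frac{8}{3}$ ($P = \left(-4\right) \left(- \frac{1}{3}\right) - 4 = \frac{4}{3} - 4 = - \frac{8}{3} \approx -2.6667$)
$\left(D{\left(P \right)} - 6\right)^{2} = \left(\left(5 - - \frac{8}{3}\right) - 6\right)^{2} = \left(\left(5 + \frac{8}{3}\right) - 6\right)^{2} = \left(\frac{23}{3} - 6\right)^{2} = \left(\frac{5}{3}\right)^{2} = \frac{25}{9}$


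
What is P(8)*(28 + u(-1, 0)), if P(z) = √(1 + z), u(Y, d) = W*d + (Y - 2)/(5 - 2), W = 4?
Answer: 81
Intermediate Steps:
u(Y, d) = -⅔ + 4*d + Y/3 (u(Y, d) = 4*d + (Y - 2)/(5 - 2) = 4*d + (-2 + Y)/3 = 4*d + (-2 + Y)*(⅓) = 4*d + (-⅔ + Y/3) = -⅔ + 4*d + Y/3)
P(8)*(28 + u(-1, 0)) = √(1 + 8)*(28 + (-⅔ + 4*0 + (⅓)*(-1))) = √9*(28 + (-⅔ + 0 - ⅓)) = 3*(28 - 1) = 3*27 = 81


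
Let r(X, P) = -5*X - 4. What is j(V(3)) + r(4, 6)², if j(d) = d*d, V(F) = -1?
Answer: 577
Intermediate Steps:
r(X, P) = -4 - 5*X
j(d) = d²
j(V(3)) + r(4, 6)² = (-1)² + (-4 - 5*4)² = 1 + (-4 - 20)² = 1 + (-24)² = 1 + 576 = 577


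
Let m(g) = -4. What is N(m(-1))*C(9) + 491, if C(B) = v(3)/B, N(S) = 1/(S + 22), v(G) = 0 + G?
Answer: 26515/54 ≈ 491.02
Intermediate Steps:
v(G) = G
N(S) = 1/(22 + S)
C(B) = 3/B
N(m(-1))*C(9) + 491 = (3/9)/(22 - 4) + 491 = (3*(1/9))/18 + 491 = (1/18)*(1/3) + 491 = 1/54 + 491 = 26515/54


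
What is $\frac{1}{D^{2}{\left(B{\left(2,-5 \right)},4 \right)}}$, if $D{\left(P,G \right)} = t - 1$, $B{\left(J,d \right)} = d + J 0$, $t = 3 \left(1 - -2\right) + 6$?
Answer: $\frac{1}{196} \approx 0.005102$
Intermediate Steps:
$t = 15$ ($t = 3 \left(1 + 2\right) + 6 = 3 \cdot 3 + 6 = 9 + 6 = 15$)
$B{\left(J,d \right)} = d$ ($B{\left(J,d \right)} = d + 0 = d$)
$D{\left(P,G \right)} = 14$ ($D{\left(P,G \right)} = 15 - 1 = 14$)
$\frac{1}{D^{2}{\left(B{\left(2,-5 \right)},4 \right)}} = \frac{1}{14^{2}} = \frac{1}{196}$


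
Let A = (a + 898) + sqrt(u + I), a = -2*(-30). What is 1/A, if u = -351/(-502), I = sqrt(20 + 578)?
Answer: 1/(958 + sqrt(351/502 + sqrt(598))) ≈ 0.0010384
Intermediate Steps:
I = sqrt(598) ≈ 24.454
a = 60
u = 351/502 (u = -351*(-1/502) = 351/502 ≈ 0.69920)
A = 958 + sqrt(351/502 + sqrt(598)) (A = (60 + 898) + sqrt(351/502 + sqrt(598)) = 958 + sqrt(351/502 + sqrt(598)) ≈ 963.02)
1/A = 1/(958 + sqrt(176202 + 252004*sqrt(598))/502)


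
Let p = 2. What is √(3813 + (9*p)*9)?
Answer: 5*√159 ≈ 63.048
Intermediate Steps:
√(3813 + (9*p)*9) = √(3813 + (9*2)*9) = √(3813 + 18*9) = √(3813 + 162) = √3975 = 5*√159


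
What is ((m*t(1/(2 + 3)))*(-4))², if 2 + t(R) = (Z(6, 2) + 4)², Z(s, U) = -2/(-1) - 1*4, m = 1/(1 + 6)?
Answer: 64/49 ≈ 1.3061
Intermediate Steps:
m = ⅐ (m = 1/7 = ⅐ ≈ 0.14286)
Z(s, U) = -2 (Z(s, U) = -2*(-1) - 4 = 2 - 4 = -2)
t(R) = 2 (t(R) = -2 + (-2 + 4)² = -2 + 2² = -2 + 4 = 2)
((m*t(1/(2 + 3)))*(-4))² = (((⅐)*2)*(-4))² = ((2/7)*(-4))² = (-8/7)² = 64/49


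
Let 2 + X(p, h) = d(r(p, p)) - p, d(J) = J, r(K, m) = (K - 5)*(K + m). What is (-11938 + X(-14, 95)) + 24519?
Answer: 13125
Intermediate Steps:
r(K, m) = (-5 + K)*(K + m)
X(p, h) = -2 - 11*p + 2*p**2 (X(p, h) = -2 + ((p**2 - 5*p - 5*p + p*p) - p) = -2 + ((p**2 - 5*p - 5*p + p**2) - p) = -2 + ((-10*p + 2*p**2) - p) = -2 + (-11*p + 2*p**2) = -2 - 11*p + 2*p**2)
(-11938 + X(-14, 95)) + 24519 = (-11938 + (-2 - 11*(-14) + 2*(-14)**2)) + 24519 = (-11938 + (-2 + 154 + 2*196)) + 24519 = (-11938 + (-2 + 154 + 392)) + 24519 = (-11938 + 544) + 24519 = -11394 + 24519 = 13125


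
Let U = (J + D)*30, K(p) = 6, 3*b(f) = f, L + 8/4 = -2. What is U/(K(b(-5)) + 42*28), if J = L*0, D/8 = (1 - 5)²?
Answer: 640/197 ≈ 3.2487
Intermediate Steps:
L = -4 (L = -2 - 2 = -4)
b(f) = f/3
D = 128 (D = 8*(1 - 5)² = 8*(-4)² = 8*16 = 128)
J = 0 (J = -4*0 = 0)
U = 3840 (U = (0 + 128)*30 = 128*30 = 3840)
U/(K(b(-5)) + 42*28) = 3840/(6 + 42*28) = 3840/(6 + 1176) = 3840/1182 = 3840*(1/1182) = 640/197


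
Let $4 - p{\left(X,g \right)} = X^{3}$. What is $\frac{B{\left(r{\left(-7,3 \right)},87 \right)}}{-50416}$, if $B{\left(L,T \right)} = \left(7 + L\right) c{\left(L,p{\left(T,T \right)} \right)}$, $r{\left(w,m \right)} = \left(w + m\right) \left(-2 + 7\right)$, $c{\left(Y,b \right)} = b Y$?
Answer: $\frac{42802435}{12604} \approx 3395.9$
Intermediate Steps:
$p{\left(X,g \right)} = 4 - X^{3}$
$c{\left(Y,b \right)} = Y b$
$r{\left(w,m \right)} = 5 m + 5 w$ ($r{\left(w,m \right)} = \left(m + w\right) 5 = 5 m + 5 w$)
$B{\left(L,T \right)} = L \left(4 - T^{3}\right) \left(7 + L\right)$ ($B{\left(L,T \right)} = \left(7 + L\right) L \left(4 - T^{3}\right) = L \left(4 - T^{3}\right) \left(7 + L\right)$)
$\frac{B{\left(r{\left(-7,3 \right)},87 \right)}}{-50416} = \frac{\left(-1\right) \left(5 \cdot 3 + 5 \left(-7\right)\right) \left(-4 + 87^{3}\right) \left(7 + \left(5 \cdot 3 + 5 \left(-7\right)\right)\right)}{-50416} = - \left(15 - 35\right) \left(-4 + 658503\right) \left(7 + \left(15 - 35\right)\right) \left(- \frac{1}{50416}\right) = \left(-1\right) \left(-20\right) 658499 \left(7 - 20\right) \left(- \frac{1}{50416}\right) = \left(-1\right) \left(-20\right) 658499 \left(-13\right) \left(- \frac{1}{50416}\right) = \left(-171209740\right) \left(- \frac{1}{50416}\right) = \frac{42802435}{12604}$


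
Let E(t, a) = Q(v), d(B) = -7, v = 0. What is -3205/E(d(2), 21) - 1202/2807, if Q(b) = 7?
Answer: -1286407/2807 ≈ -458.29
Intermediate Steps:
E(t, a) = 7
-3205/E(d(2), 21) - 1202/2807 = -3205/7 - 1202/2807 = -1286407/2807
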